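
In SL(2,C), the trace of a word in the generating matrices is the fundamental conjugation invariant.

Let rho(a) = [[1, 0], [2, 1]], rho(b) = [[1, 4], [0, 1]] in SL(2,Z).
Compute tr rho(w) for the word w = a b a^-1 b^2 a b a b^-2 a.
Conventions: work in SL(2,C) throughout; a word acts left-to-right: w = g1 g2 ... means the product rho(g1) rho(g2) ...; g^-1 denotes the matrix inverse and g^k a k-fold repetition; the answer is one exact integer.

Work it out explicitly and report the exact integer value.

34610

rho(a) = [[1, 0], [2, 1]]
... * rho(b) = [[1, 4], [0, 1]]  ->  [[1, 4], [2, 9]]
... * rho(a^-1) = [[1, 0], [-2, 1]]  ->  [[-7, 4], [-16, 9]]
... * rho(b) = [[1, 4], [0, 1]]  ->  [[-7, -24], [-16, -55]]
... * rho(b) = [[1, 4], [0, 1]]  ->  [[-7, -52], [-16, -119]]
... * rho(a) = [[1, 0], [2, 1]]  ->  [[-111, -52], [-254, -119]]
... * rho(b) = [[1, 4], [0, 1]]  ->  [[-111, -496], [-254, -1135]]
... * rho(a) = [[1, 0], [2, 1]]  ->  [[-1103, -496], [-2524, -1135]]
... * rho(b^-1) = [[1, -4], [0, 1]]  ->  [[-1103, 3916], [-2524, 8961]]
... * rho(b^-1) = [[1, -4], [0, 1]]  ->  [[-1103, 8328], [-2524, 19057]]
... * rho(a) = [[1, 0], [2, 1]]  ->  [[15553, 8328], [35590, 19057]]
tr = 15553 + 19057 = 34610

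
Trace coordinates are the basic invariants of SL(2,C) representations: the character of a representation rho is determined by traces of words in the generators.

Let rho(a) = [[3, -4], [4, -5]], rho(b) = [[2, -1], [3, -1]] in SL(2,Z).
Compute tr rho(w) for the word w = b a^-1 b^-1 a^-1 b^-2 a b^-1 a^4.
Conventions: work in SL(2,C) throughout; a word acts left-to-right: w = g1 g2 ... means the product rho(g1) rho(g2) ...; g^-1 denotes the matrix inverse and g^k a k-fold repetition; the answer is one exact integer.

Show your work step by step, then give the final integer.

rho(b) = [[2, -1], [3, -1]]
... * rho(a^-1) = [[-5, 4], [-4, 3]]  ->  [[-6, 5], [-11, 9]]
... * rho(b^-1) = [[-1, 1], [-3, 2]]  ->  [[-9, 4], [-16, 7]]
... * rho(a^-1) = [[-5, 4], [-4, 3]]  ->  [[29, -24], [52, -43]]
... * rho(b^-1) = [[-1, 1], [-3, 2]]  ->  [[43, -19], [77, -34]]
... * rho(b^-1) = [[-1, 1], [-3, 2]]  ->  [[14, 5], [25, 9]]
... * rho(a) = [[3, -4], [4, -5]]  ->  [[62, -81], [111, -145]]
... * rho(b^-1) = [[-1, 1], [-3, 2]]  ->  [[181, -100], [324, -179]]
... * rho(a) = [[3, -4], [4, -5]]  ->  [[143, -224], [256, -401]]
... * rho(a) = [[3, -4], [4, -5]]  ->  [[-467, 548], [-836, 981]]
... * rho(a) = [[3, -4], [4, -5]]  ->  [[791, -872], [1416, -1561]]
... * rho(a) = [[3, -4], [4, -5]]  ->  [[-1115, 1196], [-1996, 2141]]
tr = -1115 + 2141 = 1026

1026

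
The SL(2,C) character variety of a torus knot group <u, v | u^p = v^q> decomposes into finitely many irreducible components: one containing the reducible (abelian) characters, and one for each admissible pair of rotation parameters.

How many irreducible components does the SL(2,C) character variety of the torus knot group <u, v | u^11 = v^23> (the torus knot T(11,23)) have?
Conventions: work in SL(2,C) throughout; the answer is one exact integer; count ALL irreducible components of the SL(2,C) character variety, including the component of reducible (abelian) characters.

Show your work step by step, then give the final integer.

For T(11,23): irreducibility forces the central element u^11 = v^23 to one of +I, -I.
This locks tr(u) to 2*cos(pi*alpha/11), alpha in 1..10, and tr(v) to 2*cos(pi*beta/23), beta in 1..22, on each component of irreducible characters.
The two central values (-1)^alpha I and (-1)^beta I must be the same matrix, so alpha and beta share a parity.
Enumerate parity-matched pairs: 5*11 odd-odd plus 5*11 even-even gives 110.
components with irreducible characters: 110; plus the single component of reducible (abelian) characters: total 111.

111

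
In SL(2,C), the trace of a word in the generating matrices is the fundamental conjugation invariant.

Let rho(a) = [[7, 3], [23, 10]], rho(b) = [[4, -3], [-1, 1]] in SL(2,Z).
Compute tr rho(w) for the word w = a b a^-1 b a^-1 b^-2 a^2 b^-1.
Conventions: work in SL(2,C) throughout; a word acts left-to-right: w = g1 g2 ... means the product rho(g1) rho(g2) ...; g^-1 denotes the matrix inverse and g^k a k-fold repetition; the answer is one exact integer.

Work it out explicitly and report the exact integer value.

5230811243

rho(a) = [[7, 3], [23, 10]]
... * rho(b) = [[4, -3], [-1, 1]]  ->  [[25, -18], [82, -59]]
... * rho(a^-1) = [[10, -3], [-23, 7]]  ->  [[664, -201], [2177, -659]]
... * rho(b) = [[4, -3], [-1, 1]]  ->  [[2857, -2193], [9367, -7190]]
... * rho(a^-1) = [[10, -3], [-23, 7]]  ->  [[79009, -23922], [259040, -78431]]
... * rho(b^-1) = [[1, 3], [1, 4]]  ->  [[55087, 141339], [180609, 463396]]
... * rho(b^-1) = [[1, 3], [1, 4]]  ->  [[196426, 730617], [644005, 2395411]]
... * rho(a) = [[7, 3], [23, 10]]  ->  [[18179173, 7895448], [59602488, 25886125]]
... * rho(a) = [[7, 3], [23, 10]]  ->  [[308849515, 133491999], [1012598291, 437668714]]
... * rho(b^-1) = [[1, 3], [1, 4]]  ->  [[442341514, 1460516541], [1450267005, 4788469729]]
tr = 442341514 + 4788469729 = 5230811243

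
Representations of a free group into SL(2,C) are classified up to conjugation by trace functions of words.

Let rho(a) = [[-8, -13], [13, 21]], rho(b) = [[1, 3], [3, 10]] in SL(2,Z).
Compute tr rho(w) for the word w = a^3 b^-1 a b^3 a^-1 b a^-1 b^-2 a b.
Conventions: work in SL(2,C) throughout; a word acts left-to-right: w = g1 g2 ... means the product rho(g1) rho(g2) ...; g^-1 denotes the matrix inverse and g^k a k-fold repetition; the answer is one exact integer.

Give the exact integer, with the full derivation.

rho(a) = [[-8, -13], [13, 21]]
... * rho(a) = [[-8, -13], [13, 21]]  ->  [[-105, -169], [169, 272]]
... * rho(a) = [[-8, -13], [13, 21]]  ->  [[-1357, -2184], [2184, 3515]]
... * rho(b^-1) = [[10, -3], [-3, 1]]  ->  [[-7018, 1887], [11295, -3037]]
... * rho(a) = [[-8, -13], [13, 21]]  ->  [[80675, 130861], [-129841, -210612]]
... * rho(b) = [[1, 3], [3, 10]]  ->  [[473258, 1550635], [-761677, -2495643]]
... * rho(b) = [[1, 3], [3, 10]]  ->  [[5125163, 16926124], [-8248606, -27241461]]
... * rho(b) = [[1, 3], [3, 10]]  ->  [[55903535, 184636729], [-89972989, -297160428]]
... * rho(a^-1) = [[21, 13], [-13, -8]]  ->  [[-1226303242, -750347877], [1973652795, 1207634567]]
... * rho(b) = [[1, 3], [3, 10]]  ->  [[-3477346873, -11182388496], [5596556496, 17997304055]]
... * rho(a^-1) = [[21, 13], [-13, -8]]  ->  [[72346766115, 44253598619], [-116437266299, -71223197992]]
... * rho(b^-1) = [[10, -3], [-3, 1]]  ->  [[590706865293, -172786699726], [-950703069014, 278088600905]]
... * rho(b^-1) = [[10, -3], [-3, 1]]  ->  [[6425428752108, -1944907295605], [-10341296492855, 3130197807947]]
... * rho(a) = [[-8, -13], [13, 21]]  ->  [[-76687224859729, -124373626985109], [123422943446151, 200171008374002]]
... * rho(b) = [[1, 3], [3, 10]]  ->  [[-449808105815056, -1473797944430277], [723935968568157, 2371978914078473]]
tr = -449808105815056 + 2371978914078473 = 1922170808263417

1922170808263417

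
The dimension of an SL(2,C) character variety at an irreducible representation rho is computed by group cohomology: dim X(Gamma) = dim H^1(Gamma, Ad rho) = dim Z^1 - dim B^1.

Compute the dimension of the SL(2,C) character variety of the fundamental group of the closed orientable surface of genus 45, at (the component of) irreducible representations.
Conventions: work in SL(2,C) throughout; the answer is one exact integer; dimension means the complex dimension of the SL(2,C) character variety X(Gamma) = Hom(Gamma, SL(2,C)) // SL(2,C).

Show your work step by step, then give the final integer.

The genus-45 surface group: 2g = 90 generators, one relator prod [a_i, b_i].
Before the relator condition, cocycle space has dim 3*90 = 270.
d_2 is surjective at irreducible rho (its cokernel H^2 is dual to H^0 = 0), so dim Z^1 = 270 - 3 = 267.
dim B^1 = 3 (coboundaries, injective at irreducible rho).
dim H^1 = 267 - 3 = 264 = dim X.

264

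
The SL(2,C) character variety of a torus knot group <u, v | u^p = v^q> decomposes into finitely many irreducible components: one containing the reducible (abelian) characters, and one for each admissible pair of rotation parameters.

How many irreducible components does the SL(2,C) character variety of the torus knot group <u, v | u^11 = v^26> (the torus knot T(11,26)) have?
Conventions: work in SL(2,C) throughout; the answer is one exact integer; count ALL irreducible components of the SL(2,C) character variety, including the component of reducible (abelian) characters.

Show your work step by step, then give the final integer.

For T(11,26): irreducibility forces the central element u^11 = v^26 to one of +I, -I.
On an irreducible component, tr(u) is locked at 2*cos(pi*alpha/11) for some alpha in 1..10, and tr(v) at 2*cos(pi*beta/26) for some beta in 1..25.
u^11 = (-1)^alpha I and v^26 = (-1)^beta I must agree, so alpha and beta have equal parity.
Counting: 5 odd alphas x 13 odd betas + 5 even alphas x 12 even betas = 65 + 60 = 125.
That is 125 components of irreducible characters, and with the reducible (abelian) component the total is 126.

126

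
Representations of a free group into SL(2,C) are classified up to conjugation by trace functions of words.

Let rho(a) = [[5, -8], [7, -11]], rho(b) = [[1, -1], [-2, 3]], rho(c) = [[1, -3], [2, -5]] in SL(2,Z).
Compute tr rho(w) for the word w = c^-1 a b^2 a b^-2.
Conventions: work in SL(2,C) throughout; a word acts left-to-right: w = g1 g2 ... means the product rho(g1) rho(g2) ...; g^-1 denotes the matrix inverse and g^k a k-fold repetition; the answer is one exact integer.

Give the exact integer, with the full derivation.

-550

rho(c^-1) = [[-5, 3], [-2, 1]]
... * rho(a) = [[5, -8], [7, -11]]  ->  [[-4, 7], [-3, 5]]
... * rho(b) = [[1, -1], [-2, 3]]  ->  [[-18, 25], [-13, 18]]
... * rho(b) = [[1, -1], [-2, 3]]  ->  [[-68, 93], [-49, 67]]
... * rho(a) = [[5, -8], [7, -11]]  ->  [[311, -479], [224, -345]]
... * rho(b^-1) = [[3, 1], [2, 1]]  ->  [[-25, -168], [-18, -121]]
... * rho(b^-1) = [[3, 1], [2, 1]]  ->  [[-411, -193], [-296, -139]]
tr = -411 + -139 = -550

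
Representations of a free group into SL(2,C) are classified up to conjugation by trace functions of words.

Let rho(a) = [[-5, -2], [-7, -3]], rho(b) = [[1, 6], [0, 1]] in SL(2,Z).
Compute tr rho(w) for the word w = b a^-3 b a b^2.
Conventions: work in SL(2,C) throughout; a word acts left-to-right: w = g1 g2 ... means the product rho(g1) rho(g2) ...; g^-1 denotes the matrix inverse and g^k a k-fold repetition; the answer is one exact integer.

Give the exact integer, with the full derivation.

rho(b) = [[1, 6], [0, 1]]
... * rho(a^-1) = [[-3, 2], [7, -5]]  ->  [[39, -28], [7, -5]]
... * rho(a^-1) = [[-3, 2], [7, -5]]  ->  [[-313, 218], [-56, 39]]
... * rho(a^-1) = [[-3, 2], [7, -5]]  ->  [[2465, -1716], [441, -307]]
... * rho(b) = [[1, 6], [0, 1]]  ->  [[2465, 13074], [441, 2339]]
... * rho(a) = [[-5, -2], [-7, -3]]  ->  [[-103843, -44152], [-18578, -7899]]
... * rho(b) = [[1, 6], [0, 1]]  ->  [[-103843, -667210], [-18578, -119367]]
... * rho(b) = [[1, 6], [0, 1]]  ->  [[-103843, -1290268], [-18578, -230835]]
tr = -103843 + -230835 = -334678

-334678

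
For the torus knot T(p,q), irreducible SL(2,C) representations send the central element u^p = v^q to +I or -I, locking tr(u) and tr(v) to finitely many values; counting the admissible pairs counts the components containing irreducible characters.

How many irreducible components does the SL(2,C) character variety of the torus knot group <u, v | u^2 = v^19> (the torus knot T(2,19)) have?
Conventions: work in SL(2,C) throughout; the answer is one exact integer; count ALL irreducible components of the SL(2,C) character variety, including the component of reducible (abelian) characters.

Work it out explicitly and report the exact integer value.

10

Gamma = < u, v | u^2 = v^19 > (torus knot T(2,19)); the central element u^2 = v^19 acts as +I or -I in any irreducible SL(2,C) representation.
This locks tr(u) to 2*cos(pi*alpha/2), alpha in 1..1, and tr(v) to 2*cos(pi*beta/19), beta in 1..18, on each component of irreducible characters.
Consistency of u^2 = (-1)^alpha I with v^19 = (-1)^beta I forces alpha = beta (mod 2).
Enumerate parity-matched pairs: 1*9 odd-odd plus 0*9 even-even gives 9.
Total: 9 irreducible-character components + 1 reducible (abelian) component = 10.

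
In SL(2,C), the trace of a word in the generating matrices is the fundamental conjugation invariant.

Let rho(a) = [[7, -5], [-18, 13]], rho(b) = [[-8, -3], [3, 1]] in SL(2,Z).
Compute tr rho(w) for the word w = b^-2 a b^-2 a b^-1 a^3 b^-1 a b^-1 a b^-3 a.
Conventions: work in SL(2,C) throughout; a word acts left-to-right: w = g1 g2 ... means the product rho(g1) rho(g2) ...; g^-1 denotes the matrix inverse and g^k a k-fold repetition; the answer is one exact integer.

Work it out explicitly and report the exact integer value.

rho(b^-1) = [[1, 3], [-3, -8]]
... * rho(b^-1) = [[1, 3], [-3, -8]]  ->  [[-8, -21], [21, 55]]
... * rho(a) = [[7, -5], [-18, 13]]  ->  [[322, -233], [-843, 610]]
... * rho(b^-1) = [[1, 3], [-3, -8]]  ->  [[1021, 2830], [-2673, -7409]]
... * rho(b^-1) = [[1, 3], [-3, -8]]  ->  [[-7469, -19577], [19554, 51253]]
... * rho(a) = [[7, -5], [-18, 13]]  ->  [[300103, -217156], [-785676, 568519]]
... * rho(b^-1) = [[1, 3], [-3, -8]]  ->  [[951571, 2637557], [-2491233, -6905180]]
... * rho(a) = [[7, -5], [-18, 13]]  ->  [[-40815029, 29530386], [106854609, -77311175]]
... * rho(a) = [[7, -5], [-18, 13]]  ->  [[-817252151, 587970163], [2139583413, -1539318320]]
... * rho(a) = [[7, -5], [-18, 13]]  ->  [[-16304227991, 11729872874], [42684813651, -30709055225]]
... * rho(b^-1) = [[1, 3], [-3, -8]]  ->  [[-51493846613, -142751666965], [134811979326, 373726882753]]
... * rho(a) = [[7, -5], [-18, 13]]  ->  [[2209073079079, -1598302437480], [-5783400034272, 4184389579159]]
... * rho(b^-1) = [[1, 3], [-3, -8]]  ->  [[7003980391519, 19413638737077], [-18336568771749, -50825316736088]]
... * rho(a) = [[7, -5], [-18, 13]]  ->  [[-300417634526753, 217357401624406], [786499719847341, -569046273710399]]
... * rho(b^-1) = [[1, 3], [-3, -8]]  ->  [[-952489839399971, -2640112116575507], [2493638540978538, 6911869349225215]]
... * rho(b^-1) = [[1, 3], [-3, -8]]  ->  [[6967846510326550, 18263427414404143], [-18241969506697107, -47814039170866106]]
... * rho(b^-1) = [[1, 3], [-3, -8]]  ->  [[-47822435732885879, -125203879784253494], [125200148005901211, 327786404846837527]]
... * rho(a) = [[7, -5], [-18, 13]]  ->  [[1918912785986361739, -1388538258530866027], [-5023754251201767009, 3635222522979381796]]
tr = 1918912785986361739 + 3635222522979381796 = 5554135308965743535

5554135308965743535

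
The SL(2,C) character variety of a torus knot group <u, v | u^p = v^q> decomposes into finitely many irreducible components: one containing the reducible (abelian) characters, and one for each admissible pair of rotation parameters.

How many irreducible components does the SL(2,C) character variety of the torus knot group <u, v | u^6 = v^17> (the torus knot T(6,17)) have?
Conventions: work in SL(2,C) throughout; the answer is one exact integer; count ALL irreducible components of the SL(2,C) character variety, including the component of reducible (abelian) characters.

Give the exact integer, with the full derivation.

41

Gamma = < u, v | u^6 = v^17 > (torus knot T(6,17)); the central element u^6 = v^17 acts as +I or -I in any irreducible SL(2,C) representation.
This locks tr(u) to 2*cos(pi*alpha/6), alpha in 1..5, and tr(v) to 2*cos(pi*beta/17), beta in 1..16, on each component of irreducible characters.
Consistency of u^6 = (-1)^alpha I with v^17 = (-1)^beta I forces alpha = beta (mod 2).
Counting: 3 odd alphas x 8 odd betas + 2 even alphas x 8 even betas = 24 + 16 = 40.
Total: 40 irreducible-character components + 1 reducible (abelian) component = 41.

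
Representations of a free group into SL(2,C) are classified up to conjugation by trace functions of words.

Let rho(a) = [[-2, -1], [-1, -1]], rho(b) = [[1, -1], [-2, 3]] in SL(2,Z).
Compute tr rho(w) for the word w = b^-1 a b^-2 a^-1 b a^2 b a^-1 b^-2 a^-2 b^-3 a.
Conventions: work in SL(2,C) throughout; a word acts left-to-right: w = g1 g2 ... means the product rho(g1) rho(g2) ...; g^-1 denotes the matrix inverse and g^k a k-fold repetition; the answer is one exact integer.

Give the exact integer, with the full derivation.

2158

rho(b^-1) = [[3, 1], [2, 1]]
... * rho(a) = [[-2, -1], [-1, -1]]  ->  [[-7, -4], [-5, -3]]
... * rho(b^-1) = [[3, 1], [2, 1]]  ->  [[-29, -11], [-21, -8]]
... * rho(b^-1) = [[3, 1], [2, 1]]  ->  [[-109, -40], [-79, -29]]
... * rho(a^-1) = [[-1, 1], [1, -2]]  ->  [[69, -29], [50, -21]]
... * rho(b) = [[1, -1], [-2, 3]]  ->  [[127, -156], [92, -113]]
... * rho(a) = [[-2, -1], [-1, -1]]  ->  [[-98, 29], [-71, 21]]
... * rho(a) = [[-2, -1], [-1, -1]]  ->  [[167, 69], [121, 50]]
... * rho(b) = [[1, -1], [-2, 3]]  ->  [[29, 40], [21, 29]]
... * rho(a^-1) = [[-1, 1], [1, -2]]  ->  [[11, -51], [8, -37]]
... * rho(b^-1) = [[3, 1], [2, 1]]  ->  [[-69, -40], [-50, -29]]
... * rho(b^-1) = [[3, 1], [2, 1]]  ->  [[-287, -109], [-208, -79]]
... * rho(a^-1) = [[-1, 1], [1, -2]]  ->  [[178, -69], [129, -50]]
... * rho(a^-1) = [[-1, 1], [1, -2]]  ->  [[-247, 316], [-179, 229]]
... * rho(b^-1) = [[3, 1], [2, 1]]  ->  [[-109, 69], [-79, 50]]
... * rho(b^-1) = [[3, 1], [2, 1]]  ->  [[-189, -40], [-137, -29]]
... * rho(b^-1) = [[3, 1], [2, 1]]  ->  [[-647, -229], [-469, -166]]
... * rho(a) = [[-2, -1], [-1, -1]]  ->  [[1523, 876], [1104, 635]]
tr = 1523 + 635 = 2158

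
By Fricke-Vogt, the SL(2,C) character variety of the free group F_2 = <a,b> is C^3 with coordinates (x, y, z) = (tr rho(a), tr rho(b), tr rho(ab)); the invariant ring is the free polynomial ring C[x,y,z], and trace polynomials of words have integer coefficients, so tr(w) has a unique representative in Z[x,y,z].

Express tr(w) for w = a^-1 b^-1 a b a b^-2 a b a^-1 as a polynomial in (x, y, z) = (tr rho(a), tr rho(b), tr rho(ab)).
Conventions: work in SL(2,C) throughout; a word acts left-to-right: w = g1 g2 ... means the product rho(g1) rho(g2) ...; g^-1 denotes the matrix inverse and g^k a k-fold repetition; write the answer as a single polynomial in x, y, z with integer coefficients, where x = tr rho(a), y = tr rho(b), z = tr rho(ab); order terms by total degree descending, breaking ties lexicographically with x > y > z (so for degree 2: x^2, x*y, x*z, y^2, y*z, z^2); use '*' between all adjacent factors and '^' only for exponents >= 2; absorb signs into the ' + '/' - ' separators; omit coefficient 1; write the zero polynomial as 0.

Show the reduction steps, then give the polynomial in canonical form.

-x^3*y^3*z^2 + x^4*y^2*z + 2*x^2*y^4*z + 2*x^2*y^2*z^3 - x^3*y^3 - x*y^5 - 2*x*y^3*z^2 - x*y*z^4 - x^4*z - 7*x^2*y^2*z - x^2*z^3 + 2*x^3*y + 6*x*y^3 + 6*x*y*z^2 + 4*x^2*z - 7*x*y - z

trace(b^2 a) = trace(b)*trace(a b) - trace(a)   [square of b] = y*z - x
trace(b^2) = trace(b)*trace(b) - trace(1)   [square of b] = y^2 - 2
trace(a b^2 a) = trace(a)*trace(b^2 a) - trace(b^2)   [square of a] = x*y*z - x^2 - y^2 + 2
trace(a b a b) = trace(b a)*trace(b a) - trace(1)   [split at a repeated b] = z^2 - 2
trace(a b a) = trace(a)*trace(b a) - trace(b)   [square of a] = x*z - y
trace(a b^2 a b) = trace(b)*trace(a b a b) - trace(a b a)   [square of b] = y*z^2 - x*z - y
trace(b a b^-1 a b) = trace(a b^2 a)*trace(b) - trace(a b^2 a b)   [inverse elimination on b] = x*y^2*z - x^2*y - y^3 - y*z^2 + x*z + 3*y
trace(a b a b a) = trace(a)*trace(b a b a) - trace(b a b)   [square of a] = x*z^2 - y*z - x
trace(a b a b a b) = trace(a b a b)*trace(a b) - trace(b a)   [split at a repeated a] = z^3 - 3*z
trace(b a b^-1 a b a) = trace(a b a b a)*trace(b) - trace(a b a b a b)   [inverse elimination on b] = x*y*z^2 - y^2*z - z^3 - x*y + 3*z
trace(b a b^-1 a b a^-1) = trace(b a b^-1 a b)*trace(a) - trace(b a b^-1 a b a)   [inverse elimination on a] = x^2*y^2*z - x^3*y - x*y^3 - 2*x*y*z^2 + x^2*z + y^2*z + z^3 + 4*x*y - 3*z
trace(b^2 a b) = trace(b)*trace(b a b) - trace(b a)   [square of b] = y^2*z - x*y - z
trace(b a b a^2 b) = trace(a)*trace(b^2 a b a) - trace(b^2 a b)   [square of a] = x*y*z^2 - x^2*z - y^2*z + z
trace(b a b a^2 b a) = trace(a)*trace(b a b a b a) - trace(b a b a b)   [square of a] = x*z^3 - y*z^2 - 2*x*z + y
trace(a^-1 b a b a^2 b) = trace(b a b a^2 b)*trace(a) - trace(b a b a^2 b a)   [inverse elimination on a] = x^2*y*z^2 - x^3*z - x*y^2*z - x*z^3 + y*z^2 + 3*x*z - y
trace(a b a^-2 b a b a) = trace(a^-1 b a b a^2 b)*trace(a) - trace(a^-1 b a b a^2 b a)   [inverse elimination on a] = x^3*y*z^2 - x^4*z - x^2*y^2*z - x^2*z^3 + 4*x^2*z + y^2*z - x*y - z
trace(b a b a b a b) = trace(b)*trace(a b a b a b) - trace(a b a b a)   [square of b] = y*z^3 - x*z^2 - 2*y*z + x
trace(b a b a b a b a) = trace(a b a b)*trace(a b a b) - trace(1)   [split at a repeated a] = z^4 - 4*z^2 + 2
trace(b a b a b a b a^-1) = trace(b a b a b a b)*trace(a) - trace(b a b a b a b a)   [inverse elimination on a] = x*y*z^3 - x^2*z^2 - z^4 - 2*x*y*z + x^2 + 4*z^2 - 2
trace(a b a^-2 b a b a b) = trace(b a b a b a b a^-1)*trace(a) - trace(b a b a b a b)   [inverse elimination on a] = x^2*y*z^3 - x^3*z^2 - x*z^4 - 2*x^2*y*z - y*z^3 + x^3 + 5*x*z^2 + 2*y*z - 3*x
trace(a b a b^-1 a b a^-2 b) = trace(a b a^-2 b a b a)*trace(b) - trace(a b a^-2 b a b a b)   [inverse elimination on b] = x^3*y^2*z^2 - x^4*y*z - x^2*y^3*z - 2*x^2*y*z^3 + x^3*z^2 + x*z^4 + 6*x^2*y*z + y^3*z + y*z^3 - x^3 - x*y^2 - 5*x*z^2 - 3*y*z + 3*x
trace(b^-1 a b a^-2 b^-1 a b a) = trace(a b a b^-1 a b a^-2)*trace(b) - trace(a b a b^-1 a b a^-2 b)   [inverse elimination on b] = -x^3*y^2*z^2 + x^4*y*z + 2*x^2*y^3*z + 2*x^2*y*z^3 - x^3*y^2 - x^3*z^2 - x*y^4 - 2*x*y^2*z^2 - x*z^4 - 5*x^2*y*z + x^3 + 5*x*y^2 + 5*x*z^2 - 3*x
trace(b^-1 a b a^2 b a^-1) = trace(a b a^2 b a^-1)*trace(b) - trace(a b a^2 b a^-1 b)   [inverse elimination on b] = -x^2*y*z^2 + x^3*z + 2*x*y^2*z + x*z^3 - x^2*y - y^3 - y*z^2 - 3*x*z + 3*y
trace(a b a^2) = trace(a)*trace(b a^2) - trace(b a)   [square of a] = x^2*z - x*y - z
trace(a b a^-2 b^-1 a b a) = trace(b^-1 a b a^2 b a^-1)*trace(a) - trace(b^-1 a b a^2 b)   [inverse elimination on a] = -x^3*y*z^2 + x^4*z + 2*x^2*y^2*z + x^2*z^3 - x^3*y - x*y^3 - x*y*z^2 - 4*x^2*z + 4*x*y + z
trace(a^-1 b^-1 a b a b^-2 a b a^-1) = trace(b^-1 a b a^-2 b^-1 a b a)*trace(b) - trace(b^-1 a b a^-2 b^-1 a b a b)   [inverse elimination on b] = -x^3*y^3*z^2 + x^4*y^2*z + 2*x^2*y^4*z + 2*x^2*y^2*z^3 - x^3*y^3 - x*y^5 - 2*x*y^3*z^2 - x*y*z^4 - x^4*z - 7*x^2*y^2*z - x^2*z^3 + 2*x^3*y + 6*x*y^3 + 6*x*y*z^2 + 4*x^2*z - 7*x*y - z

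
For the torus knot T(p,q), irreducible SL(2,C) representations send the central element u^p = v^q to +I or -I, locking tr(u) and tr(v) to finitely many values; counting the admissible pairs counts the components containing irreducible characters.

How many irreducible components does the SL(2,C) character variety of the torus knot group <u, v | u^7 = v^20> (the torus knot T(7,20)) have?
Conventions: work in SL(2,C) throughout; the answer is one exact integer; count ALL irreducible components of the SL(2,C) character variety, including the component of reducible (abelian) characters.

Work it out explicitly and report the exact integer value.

58

Gamma = < u, v | u^7 = v^20 > (torus knot T(7,20)); the central element u^7 = v^20 acts as +I or -I in any irreducible SL(2,C) representation.
So on each irreducible component the traces are pinned: tr(u) = 2*cos(pi*alpha/7) with 1 <= alpha <= 6, tr(v) = 2*cos(pi*beta/20) with 1 <= beta <= 19.
The two central values (-1)^alpha I and (-1)^beta I must be the same matrix, so alpha and beta share a parity.
Enumerate parity-matched pairs: 3*10 odd-odd plus 3*9 even-even gives 57.
That is 57 components of irreducible characters, and with the reducible (abelian) component the total is 58.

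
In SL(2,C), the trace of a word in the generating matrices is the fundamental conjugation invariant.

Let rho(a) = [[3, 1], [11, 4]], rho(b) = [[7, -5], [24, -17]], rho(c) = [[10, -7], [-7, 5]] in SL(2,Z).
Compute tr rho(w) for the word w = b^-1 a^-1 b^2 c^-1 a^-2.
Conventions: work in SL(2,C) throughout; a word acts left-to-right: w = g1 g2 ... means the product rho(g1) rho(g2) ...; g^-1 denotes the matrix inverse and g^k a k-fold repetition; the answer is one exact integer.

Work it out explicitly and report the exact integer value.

rho(b^-1) = [[-17, 5], [-24, 7]]
... * rho(a^-1) = [[4, -1], [-11, 3]]  ->  [[-123, 32], [-173, 45]]
... * rho(b) = [[7, -5], [24, -17]]  ->  [[-93, 71], [-131, 100]]
... * rho(b) = [[7, -5], [24, -17]]  ->  [[1053, -742], [1483, -1045]]
... * rho(c^-1) = [[5, 7], [7, 10]]  ->  [[71, -49], [100, -69]]
... * rho(a^-1) = [[4, -1], [-11, 3]]  ->  [[823, -218], [1159, -307]]
... * rho(a^-1) = [[4, -1], [-11, 3]]  ->  [[5690, -1477], [8013, -2080]]
tr = 5690 + -2080 = 3610

3610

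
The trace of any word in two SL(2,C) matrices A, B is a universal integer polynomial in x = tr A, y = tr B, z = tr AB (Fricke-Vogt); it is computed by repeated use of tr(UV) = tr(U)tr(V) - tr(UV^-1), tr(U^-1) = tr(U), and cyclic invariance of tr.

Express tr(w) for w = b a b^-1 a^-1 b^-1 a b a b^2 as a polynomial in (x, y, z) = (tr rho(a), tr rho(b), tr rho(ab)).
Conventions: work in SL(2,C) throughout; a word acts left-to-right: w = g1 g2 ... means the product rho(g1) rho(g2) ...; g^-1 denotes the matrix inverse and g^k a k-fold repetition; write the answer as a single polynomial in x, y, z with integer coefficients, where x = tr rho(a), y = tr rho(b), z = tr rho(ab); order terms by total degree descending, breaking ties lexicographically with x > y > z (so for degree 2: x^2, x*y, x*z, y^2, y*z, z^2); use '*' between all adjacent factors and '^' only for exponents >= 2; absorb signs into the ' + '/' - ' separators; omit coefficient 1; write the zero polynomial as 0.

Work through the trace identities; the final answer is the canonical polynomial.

x*y^3*z^3 - 2*x^2*y^2*z^2 - y^4*z^2 - y^2*z^4 + x^3*y*z + x*y^3*z + x^2*z^2 + 5*y^2*z^2 + z^4 - 3*x*y*z - x^2 - y^2 - 4*z^2 + 2

tr(a b a b) = tr(a b) tr(a b) - tr(1)   [split at a repeated a] = z^2 - 2
tr(a b a) = tr(a) tr(b a) - tr(b)   [square of a] = x*z - y
tr(a b a b^2) = tr(b) tr(a b a b) - tr(a b a)   [square of b] = y*z^2 - x*z - y
tr(a b^3 a b) = tr(b) tr(a b a b^2) - tr(a b a b)   [square of b] = y^2*z^2 - x*y*z - y^2 - z^2 + 2
tr(a^2) = tr(a) tr(a) - tr(1)   [square of a] = x^2 - 2
tr(b a^2 b) = tr(b) tr(a^2 b) - tr(a^2)   [square of b] = x*y*z - x^2 - y^2 + 2
tr(a b^3 a) = tr(b) tr(b a^2 b) - tr(b a^2)   [square of b] = x*y^2*z - x^2*y - y^3 - x*z + 3*y
tr(b a b^3 a b) = tr(b) tr(a b^3 a b) - tr(a b^3 a)   [square of b] = y^3*z^2 - 2*x*y^2*z + x^2*y - y*z^2 + x*z - y
tr(a b a b a b) = tr(b a) tr(b a b a) - tr(b^-1 a^-1)   [split at a repeated b] = z^3 - 3*z
tr(b a b) = tr(b) tr(a b) - tr(a)   [square of b] = y*z - x
tr(a b a b a) = tr(a) tr(b a b a) - tr(b a b)   [square of a] = x*z^2 - y*z - x
tr(a b a b^2 a b) = tr(b) tr(a b a b a b) - tr(a b a b a)   [square of b] = y*z^3 - x*z^2 - 2*y*z + x
tr(b a b^2) = tr(b) tr(b a b) - tr(b a)   [square of b] = y^2*z - x*y - z
tr(a b a b^2 a) = tr(a) tr(b a b^2 a) - tr(b a b^2)   [square of a] = x*y*z^2 - x^2*z - y^2*z + z
tr(a b^2 a b a b^2) = tr(b) tr(a b a b^2 a b) - tr(a b a b^2 a)   [square of b] = y^2*z^3 - 2*x*y*z^2 + x^2*z - y^2*z + x*y - z
tr(b a b a b^3 a b) = tr(b) tr(a b^2 a b a b^2) - tr(a b^2 a b a b)   [square of b] = y^3*z^3 - 2*x*y^2*z^2 + x^2*y*z - y^3*z - y*z^3 + x*y^2 + x*z^2 + y*z - x
tr(a b a b a b a b) = tr(b a) tr(b a b a b a) - tr(b^-1 a^-1 b^-1 a^-1)   [split at a repeated b] = z^4 - 4*z^2 + 2
tr(a b a b a b a) = tr(a) tr(b a b a b a) - tr(b a b a b)   [square of a] = x*z^3 - y*z^2 - 2*x*z + y
tr(a b a b a b a b^2) = tr(b) tr(a b a b a b a b) - tr(a b a b a b a)   [square of b] = y*z^4 - x*z^3 - 3*y*z^2 + 2*x*z + y
tr(b a b a b^3 a b a) = tr(b) tr(a b a b a b a b^2) - tr(a b a b a b a b)   [square of b] = y^2*z^4 - x*y*z^3 - 3*y^2*z^2 - z^4 + 2*x*y*z + y^2 + 4*z^2 - 2
tr(a b a b^3 a b a^-1 b) = tr(b a b a b^3 a b) tr(a) - tr(b a b a b^3 a b a)   [inverse elimination on a] = x*y^3*z^3 - 2*x^2*y^2*z^2 - y^2*z^4 + x^3*y*z - x*y^3*z + x^2*y^2 + x^2*z^2 + 3*y^2*z^2 + z^4 - x*y*z - x^2 - y^2 - 4*z^2 + 2
tr(a^-1 b^-1 a b a b^3 a b) = tr(a b a b^3 a b a^-1) tr(b) - tr(a b a b^3 a b a^-1 b)   [inverse elimination on b] = -x*y^3*z^3 + 2*x^2*y^2*z^2 + y^4*z^2 + y^2*z^4 - x^3*y*z - x*y^3*z - x^2*z^2 - 4*y^2*z^2 - z^4 + 2*x*y*z + x^2 + 4*z^2 - 2
tr(b a b^-1 a^-1 b^-1 a b a b^2) = tr(a^-1 b^-1 a b a b^3 a) tr(b) - tr(a^-1 b^-1 a b a b^3 a b)   [inverse elimination on b] = x*y^3*z^3 - 2*x^2*y^2*z^2 - y^4*z^2 - y^2*z^4 + x^3*y*z + x*y^3*z + x^2*z^2 + 5*y^2*z^2 + z^4 - 3*x*y*z - x^2 - y^2 - 4*z^2 + 2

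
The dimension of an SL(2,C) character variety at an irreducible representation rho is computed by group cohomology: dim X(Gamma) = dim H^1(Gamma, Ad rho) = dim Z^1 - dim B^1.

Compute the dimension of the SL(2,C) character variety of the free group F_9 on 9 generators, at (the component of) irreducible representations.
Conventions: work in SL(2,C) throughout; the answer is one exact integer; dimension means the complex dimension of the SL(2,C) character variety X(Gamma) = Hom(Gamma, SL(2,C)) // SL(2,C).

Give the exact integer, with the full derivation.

24

Gamma = F_9 has 9 generators and no relators.
So Z^1 = (sl_2)^9 in full: dim Z^1 = 27.
dim B^1 = 3: the coboundary map is injective because an irreducible image has centralizer 0 in sl_2.
dim X = dim H^1 = dim Z^1 - dim B^1 = 27 - 3 = 24.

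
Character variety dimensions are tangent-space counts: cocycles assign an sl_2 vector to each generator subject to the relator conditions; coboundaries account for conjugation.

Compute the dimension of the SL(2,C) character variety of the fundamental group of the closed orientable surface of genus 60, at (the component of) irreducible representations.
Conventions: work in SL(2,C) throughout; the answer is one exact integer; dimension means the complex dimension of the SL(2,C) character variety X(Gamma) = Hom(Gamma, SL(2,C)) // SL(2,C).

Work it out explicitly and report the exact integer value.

The genus-60 surface group: 2g = 120 generators, one relator prod [a_i, b_i].
A cocycle assigns one sl_2 vector per generator subject to the relator condition d_2(z) = 0: dim of the unconstrained space is 3*2g = 360.
H^2 = coker(d_2) is dual to H^0 = 0 at irreducible rho (Poincare duality), so d_2 is onto: dim Z^1 = 357.
As always at irreducible rho, dim B^1 = 3.
Hence dim X = 357 - 3 = 354.

354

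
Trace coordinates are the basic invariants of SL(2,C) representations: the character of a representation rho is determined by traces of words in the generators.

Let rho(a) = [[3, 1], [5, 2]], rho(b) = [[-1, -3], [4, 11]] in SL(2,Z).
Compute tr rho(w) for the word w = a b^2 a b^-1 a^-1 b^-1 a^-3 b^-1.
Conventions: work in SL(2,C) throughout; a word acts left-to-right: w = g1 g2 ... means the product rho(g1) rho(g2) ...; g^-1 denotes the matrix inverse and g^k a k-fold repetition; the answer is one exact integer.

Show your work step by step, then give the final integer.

rho(a) = [[3, 1], [5, 2]]
... * rho(b) = [[-1, -3], [4, 11]]  ->  [[1, 2], [3, 7]]
... * rho(b) = [[-1, -3], [4, 11]]  ->  [[7, 19], [25, 68]]
... * rho(a) = [[3, 1], [5, 2]]  ->  [[116, 45], [415, 161]]
... * rho(b^-1) = [[11, 3], [-4, -1]]  ->  [[1096, 303], [3921, 1084]]
... * rho(a^-1) = [[2, -1], [-5, 3]]  ->  [[677, -187], [2422, -669]]
... * rho(b^-1) = [[11, 3], [-4, -1]]  ->  [[8195, 2218], [29318, 7935]]
... * rho(a^-1) = [[2, -1], [-5, 3]]  ->  [[5300, -1541], [18961, -5513]]
... * rho(a^-1) = [[2, -1], [-5, 3]]  ->  [[18305, -9923], [65487, -35500]]
... * rho(a^-1) = [[2, -1], [-5, 3]]  ->  [[86225, -48074], [308474, -171987]]
... * rho(b^-1) = [[11, 3], [-4, -1]]  ->  [[1140771, 306749], [4081162, 1097409]]
tr = 1140771 + 1097409 = 2238180

2238180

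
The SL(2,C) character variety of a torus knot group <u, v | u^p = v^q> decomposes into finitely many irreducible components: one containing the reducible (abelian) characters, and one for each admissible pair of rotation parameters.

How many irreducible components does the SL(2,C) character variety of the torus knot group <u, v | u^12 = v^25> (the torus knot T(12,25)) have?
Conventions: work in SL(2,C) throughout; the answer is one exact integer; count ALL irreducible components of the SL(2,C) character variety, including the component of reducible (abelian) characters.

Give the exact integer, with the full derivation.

133

In the torus knot group T(12,25), u^12 = v^25 is central, so an irreducible representation sends it to +I or -I (Schur).
This locks tr(u) to 2*cos(pi*alpha/12), alpha in 1..11, and tr(v) to 2*cos(pi*beta/25), beta in 1..24, on each component of irreducible characters.
The two central values (-1)^alpha I and (-1)^beta I must be the same matrix, so alpha and beta share a parity.
count pairs: odd alpha (6 choices) x odd beta (12), plus even alpha (5) x even beta (12): 6*12 + 5*12 = 132.
That is 132 components of irreducible characters, and with the reducible (abelian) component the total is 133.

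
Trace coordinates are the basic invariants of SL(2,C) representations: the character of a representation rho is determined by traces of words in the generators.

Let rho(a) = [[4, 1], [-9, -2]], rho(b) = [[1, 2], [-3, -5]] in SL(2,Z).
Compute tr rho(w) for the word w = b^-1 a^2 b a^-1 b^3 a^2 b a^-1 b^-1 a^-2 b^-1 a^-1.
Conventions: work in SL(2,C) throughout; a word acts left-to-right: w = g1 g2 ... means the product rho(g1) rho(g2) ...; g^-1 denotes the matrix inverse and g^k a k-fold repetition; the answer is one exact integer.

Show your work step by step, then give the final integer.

rho(b^-1) = [[-5, -2], [3, 1]]
... * rho(a) = [[4, 1], [-9, -2]]  ->  [[-2, -1], [3, 1]]
... * rho(a) = [[4, 1], [-9, -2]]  ->  [[1, 0], [3, 1]]
... * rho(b) = [[1, 2], [-3, -5]]  ->  [[1, 2], [0, 1]]
... * rho(a^-1) = [[-2, -1], [9, 4]]  ->  [[16, 7], [9, 4]]
... * rho(b) = [[1, 2], [-3, -5]]  ->  [[-5, -3], [-3, -2]]
... * rho(b) = [[1, 2], [-3, -5]]  ->  [[4, 5], [3, 4]]
... * rho(b) = [[1, 2], [-3, -5]]  ->  [[-11, -17], [-9, -14]]
... * rho(a) = [[4, 1], [-9, -2]]  ->  [[109, 23], [90, 19]]
... * rho(a) = [[4, 1], [-9, -2]]  ->  [[229, 63], [189, 52]]
... * rho(b) = [[1, 2], [-3, -5]]  ->  [[40, 143], [33, 118]]
... * rho(a^-1) = [[-2, -1], [9, 4]]  ->  [[1207, 532], [996, 439]]
... * rho(b^-1) = [[-5, -2], [3, 1]]  ->  [[-4439, -1882], [-3663, -1553]]
... * rho(a^-1) = [[-2, -1], [9, 4]]  ->  [[-8060, -3089], [-6651, -2549]]
... * rho(a^-1) = [[-2, -1], [9, 4]]  ->  [[-11681, -4296], [-9639, -3545]]
... * rho(b^-1) = [[-5, -2], [3, 1]]  ->  [[45517, 19066], [37560, 15733]]
... * rho(a^-1) = [[-2, -1], [9, 4]]  ->  [[80560, 30747], [66477, 25372]]
tr = 80560 + 25372 = 105932

105932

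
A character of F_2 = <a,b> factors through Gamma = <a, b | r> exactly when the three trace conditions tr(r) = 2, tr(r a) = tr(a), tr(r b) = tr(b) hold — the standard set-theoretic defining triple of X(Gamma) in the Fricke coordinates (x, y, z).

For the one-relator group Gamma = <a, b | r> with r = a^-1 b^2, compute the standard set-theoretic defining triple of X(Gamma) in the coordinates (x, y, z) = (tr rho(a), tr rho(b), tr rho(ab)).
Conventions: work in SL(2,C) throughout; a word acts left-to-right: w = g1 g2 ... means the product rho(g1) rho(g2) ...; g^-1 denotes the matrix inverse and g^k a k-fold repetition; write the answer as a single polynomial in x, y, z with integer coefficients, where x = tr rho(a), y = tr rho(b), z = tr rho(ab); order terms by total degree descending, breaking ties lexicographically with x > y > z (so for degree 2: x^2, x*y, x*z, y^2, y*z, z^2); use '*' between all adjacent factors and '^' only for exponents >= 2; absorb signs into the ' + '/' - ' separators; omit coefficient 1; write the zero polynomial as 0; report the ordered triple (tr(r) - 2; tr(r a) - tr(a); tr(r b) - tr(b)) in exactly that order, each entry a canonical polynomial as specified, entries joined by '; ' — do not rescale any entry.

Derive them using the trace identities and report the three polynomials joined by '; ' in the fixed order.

trace(b^2) = trace(b) trace(b) - trace(1) = y^2 - 2
and trace(b^2 a) = trace(b) trace(a b) - trace(a) = y*z - x
trace(a^-1 b^2) = trace(b^2) trace(a) - trace(b^2 a) = x*y^2 - y*z - x
trace(b^3) = trace(b) trace(b^2) - trace(b) = y^3 - 3*y
next, trace(b^3 a) = trace(b) trace(b a b) - trace(b a) = y^2*z - x*y - z
trace(a^-1 b^3) = trace(b^3) trace(a) - trace(b^3 a) = x*y^3 - y^2*z - 2*x*y + z
assemble the triple (trace(r) - 2; trace(r a) - x; trace(r b) - y)

x*y^2 - y*z - x - 2; y^2 - x - 2; x*y^3 - y^2*z - 2*x*y - y + z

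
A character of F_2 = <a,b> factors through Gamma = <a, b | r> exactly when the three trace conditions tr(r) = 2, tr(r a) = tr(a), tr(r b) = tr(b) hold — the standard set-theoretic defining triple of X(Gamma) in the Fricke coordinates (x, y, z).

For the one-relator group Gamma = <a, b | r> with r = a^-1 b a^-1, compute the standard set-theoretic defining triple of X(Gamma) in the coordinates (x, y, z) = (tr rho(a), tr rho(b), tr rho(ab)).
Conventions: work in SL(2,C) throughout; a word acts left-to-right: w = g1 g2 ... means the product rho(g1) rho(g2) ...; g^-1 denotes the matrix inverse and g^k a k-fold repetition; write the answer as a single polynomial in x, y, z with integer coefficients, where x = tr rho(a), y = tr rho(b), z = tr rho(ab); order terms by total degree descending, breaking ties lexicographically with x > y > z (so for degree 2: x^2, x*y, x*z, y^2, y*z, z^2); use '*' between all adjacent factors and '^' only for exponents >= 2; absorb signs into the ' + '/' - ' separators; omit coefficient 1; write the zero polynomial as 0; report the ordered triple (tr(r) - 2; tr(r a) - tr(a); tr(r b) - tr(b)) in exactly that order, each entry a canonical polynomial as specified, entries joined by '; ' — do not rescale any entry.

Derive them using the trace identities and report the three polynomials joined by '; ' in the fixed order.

x^2*y - x*z - y - 2; x*y - x - z; x^2*y^2 - 2*x*y*z + z^2 - y - 2

and trace(b a^-1) = trace(b) trace(a) - trace(b a)   [inverse elimination on a] = x*y - z
trace(a^-1 b a^-1) = trace(b a^-1) trace(a) - trace(b)   [inverse elimination on a] = x^2*y - x*z - y
and trace(b^2) = trace(b) trace(b) - trace(1) = y^2 - 2
trace(b^2 a) = trace(b) trace(a b) - trace(a) = y*z - x
and trace(b a^-1 b) = trace(b^2) trace(a) - trace(b^2 a) = x*y^2 - y*z - x
and trace(b a b a) = trace(b a) trace(b a) - trace(1)   [split at repeated b] = z^2 - 2
trace(b a^-1 b a) = trace(b a b) trace(a) - trace(b a b a) = x*y*z - x^2 - z^2 + 2
trace(a^-1 b a^-1 b) = trace(b a^-1 b) trace(a) - trace(b a^-1 b a) = x^2*y^2 - 2*x*y*z + z^2 - 2
assemble the triple (trace(r) - 2; trace(r a) - x; trace(r b) - y)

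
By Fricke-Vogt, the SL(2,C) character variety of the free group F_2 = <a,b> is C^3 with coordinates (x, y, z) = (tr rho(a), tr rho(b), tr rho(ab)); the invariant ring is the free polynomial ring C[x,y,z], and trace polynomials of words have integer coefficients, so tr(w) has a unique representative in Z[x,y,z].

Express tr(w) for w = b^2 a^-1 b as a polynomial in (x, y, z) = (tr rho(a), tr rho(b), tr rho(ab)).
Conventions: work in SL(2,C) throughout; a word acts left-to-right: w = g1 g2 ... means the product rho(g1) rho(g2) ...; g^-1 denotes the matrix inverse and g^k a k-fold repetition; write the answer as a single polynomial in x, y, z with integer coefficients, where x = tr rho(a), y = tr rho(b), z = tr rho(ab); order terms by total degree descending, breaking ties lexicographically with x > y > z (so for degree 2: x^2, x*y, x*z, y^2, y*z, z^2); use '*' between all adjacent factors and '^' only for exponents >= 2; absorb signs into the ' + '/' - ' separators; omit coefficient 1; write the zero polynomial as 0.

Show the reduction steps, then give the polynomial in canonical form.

x*y^3 - y^2*z - 2*x*y + z

and tr(b^2) = tr(b)*tr(b) - tr(1) = y^2 - 2
tr(b^3) = tr(b)*tr(b^2) - tr(b) = y^3 - 3*y
next, tr(a b^2) = tr(b)*tr(a b) - tr(a) = y*z - x
next, tr(b^3 a) = tr(b)*tr(a b^2) - tr(a b) = y^2*z - x*y - z
next, tr(b^2 a^-1 b) = tr(b^3)*tr(a) - tr(b^3 a) = x*y^3 - y^2*z - 2*x*y + z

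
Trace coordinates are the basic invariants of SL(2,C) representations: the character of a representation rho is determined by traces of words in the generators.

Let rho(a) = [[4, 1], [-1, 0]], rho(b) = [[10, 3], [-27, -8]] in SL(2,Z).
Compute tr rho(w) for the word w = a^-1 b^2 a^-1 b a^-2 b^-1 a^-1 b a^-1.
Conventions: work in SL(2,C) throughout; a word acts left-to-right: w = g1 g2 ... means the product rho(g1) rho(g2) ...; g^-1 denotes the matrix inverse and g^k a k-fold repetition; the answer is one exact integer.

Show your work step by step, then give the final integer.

-6442

rho(a^-1) = [[0, -1], [1, 4]]
... * rho(b) = [[10, 3], [-27, -8]]  ->  [[27, 8], [-98, -29]]
... * rho(b) = [[10, 3], [-27, -8]]  ->  [[54, 17], [-197, -62]]
... * rho(a^-1) = [[0, -1], [1, 4]]  ->  [[17, 14], [-62, -51]]
... * rho(b) = [[10, 3], [-27, -8]]  ->  [[-208, -61], [757, 222]]
... * rho(a^-1) = [[0, -1], [1, 4]]  ->  [[-61, -36], [222, 131]]
... * rho(a^-1) = [[0, -1], [1, 4]]  ->  [[-36, -83], [131, 302]]
... * rho(b^-1) = [[-8, -3], [27, 10]]  ->  [[-1953, -722], [7106, 2627]]
... * rho(a^-1) = [[0, -1], [1, 4]]  ->  [[-722, -935], [2627, 3402]]
... * rho(b) = [[10, 3], [-27, -8]]  ->  [[18025, 5314], [-65584, -19335]]
... * rho(a^-1) = [[0, -1], [1, 4]]  ->  [[5314, 3231], [-19335, -11756]]
tr = 5314 + -11756 = -6442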